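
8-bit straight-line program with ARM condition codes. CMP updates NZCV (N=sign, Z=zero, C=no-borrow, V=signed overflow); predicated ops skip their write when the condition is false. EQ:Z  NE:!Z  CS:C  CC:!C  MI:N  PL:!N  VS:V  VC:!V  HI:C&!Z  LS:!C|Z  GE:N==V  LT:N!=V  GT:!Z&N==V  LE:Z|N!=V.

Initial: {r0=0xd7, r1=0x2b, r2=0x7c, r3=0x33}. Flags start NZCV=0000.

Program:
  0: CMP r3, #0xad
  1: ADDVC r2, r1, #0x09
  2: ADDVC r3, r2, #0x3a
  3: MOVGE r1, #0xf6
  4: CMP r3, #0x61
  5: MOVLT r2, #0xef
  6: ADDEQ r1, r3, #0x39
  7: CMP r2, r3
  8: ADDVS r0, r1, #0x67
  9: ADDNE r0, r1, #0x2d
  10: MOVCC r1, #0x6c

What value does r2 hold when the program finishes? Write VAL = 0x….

0: ✓ CMP  NZCV=1001
1: · ADDVC
2: · ADDVC
3: ✓ MOVGE  r1←0xf6
4: ✓ CMP  NZCV=1000
5: ✓ MOVLT  r2←0xef
6: · ADDEQ
7: ✓ CMP  NZCV=1010
8: · ADDVS
9: ✓ ADDNE  r0←0x23
10: · MOVCC

VAL = 0xef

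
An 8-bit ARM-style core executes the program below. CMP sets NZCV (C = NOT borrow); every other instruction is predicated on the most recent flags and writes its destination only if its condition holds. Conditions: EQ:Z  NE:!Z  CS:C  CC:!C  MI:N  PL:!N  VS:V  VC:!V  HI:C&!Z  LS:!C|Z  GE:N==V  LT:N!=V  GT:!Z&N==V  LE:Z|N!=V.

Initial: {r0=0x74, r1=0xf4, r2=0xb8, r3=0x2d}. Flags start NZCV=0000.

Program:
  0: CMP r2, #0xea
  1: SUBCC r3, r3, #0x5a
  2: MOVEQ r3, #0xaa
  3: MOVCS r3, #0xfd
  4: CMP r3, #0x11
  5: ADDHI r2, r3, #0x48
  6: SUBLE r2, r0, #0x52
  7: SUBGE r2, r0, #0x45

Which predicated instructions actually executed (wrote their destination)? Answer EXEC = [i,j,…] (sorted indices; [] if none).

EXEC = [1,5,6]

0: ✓ CMP  NZCV=1000
1: ✓ SUBCC  r3←0xd3
2: · MOVEQ
3: · MOVCS
4: ✓ CMP  NZCV=1010
5: ✓ ADDHI  r2←0x1b
6: ✓ SUBLE  r2←0x22
7: · SUBGE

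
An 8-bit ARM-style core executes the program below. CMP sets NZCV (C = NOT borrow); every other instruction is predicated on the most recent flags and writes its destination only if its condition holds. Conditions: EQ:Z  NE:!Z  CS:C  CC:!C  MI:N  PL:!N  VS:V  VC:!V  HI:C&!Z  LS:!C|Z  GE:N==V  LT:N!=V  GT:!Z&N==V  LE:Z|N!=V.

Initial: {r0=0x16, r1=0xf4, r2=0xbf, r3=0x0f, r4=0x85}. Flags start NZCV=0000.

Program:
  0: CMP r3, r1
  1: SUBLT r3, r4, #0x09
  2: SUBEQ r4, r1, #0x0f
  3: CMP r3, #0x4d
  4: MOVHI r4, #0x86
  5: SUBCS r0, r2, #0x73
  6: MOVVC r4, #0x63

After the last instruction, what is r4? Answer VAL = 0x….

VAL = 0x63

[0] flags=0000 → (cmp)
[1] flags=0000 LT?F → skip
[2] flags=0000 EQ?F → skip
[3] flags=1000 → (cmp)
[4] flags=1000 HI?F → skip
[5] flags=1000 CS?F → skip
[6] flags=1000 VC?T → r4=0x63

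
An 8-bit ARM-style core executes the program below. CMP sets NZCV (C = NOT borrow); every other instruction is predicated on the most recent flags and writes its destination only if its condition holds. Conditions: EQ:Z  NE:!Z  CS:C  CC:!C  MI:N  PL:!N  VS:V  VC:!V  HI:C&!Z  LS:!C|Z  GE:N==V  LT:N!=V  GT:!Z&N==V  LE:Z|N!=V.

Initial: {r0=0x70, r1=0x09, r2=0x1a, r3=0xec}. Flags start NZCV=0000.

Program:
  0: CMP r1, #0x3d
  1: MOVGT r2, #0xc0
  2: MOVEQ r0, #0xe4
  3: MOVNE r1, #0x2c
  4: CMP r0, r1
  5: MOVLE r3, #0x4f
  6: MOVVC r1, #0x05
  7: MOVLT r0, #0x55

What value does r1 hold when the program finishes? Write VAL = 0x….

VAL = 0x05

[0] flags=1000 → (cmp)
[1] flags=1000 GT?F → skip
[2] flags=1000 EQ?F → skip
[3] flags=1000 NE?T → r1=0x2c
[4] flags=0010 → (cmp)
[5] flags=0010 LE?F → skip
[6] flags=0010 VC?T → r1=0x05
[7] flags=0010 LT?F → skip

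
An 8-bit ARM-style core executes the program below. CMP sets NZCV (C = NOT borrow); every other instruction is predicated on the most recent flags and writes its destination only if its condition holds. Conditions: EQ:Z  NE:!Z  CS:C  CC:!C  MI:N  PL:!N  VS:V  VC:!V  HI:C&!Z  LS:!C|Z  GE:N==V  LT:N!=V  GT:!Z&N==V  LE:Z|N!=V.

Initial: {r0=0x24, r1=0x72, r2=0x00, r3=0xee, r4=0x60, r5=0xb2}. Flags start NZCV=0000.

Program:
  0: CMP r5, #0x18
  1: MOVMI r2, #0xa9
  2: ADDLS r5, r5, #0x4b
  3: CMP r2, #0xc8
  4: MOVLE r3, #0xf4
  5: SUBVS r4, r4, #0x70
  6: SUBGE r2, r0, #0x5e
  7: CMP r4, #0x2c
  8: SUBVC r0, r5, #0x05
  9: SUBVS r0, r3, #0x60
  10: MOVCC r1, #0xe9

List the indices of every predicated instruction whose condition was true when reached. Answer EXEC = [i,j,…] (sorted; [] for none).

0: ✓ CMP  NZCV=1010
1: ✓ MOVMI  r2←0xa9
2: · ADDLS
3: ✓ CMP  NZCV=1000
4: ✓ MOVLE  r3←0xf4
5: · SUBVS
6: · SUBGE
7: ✓ CMP  NZCV=0010
8: ✓ SUBVC  r0←0xad
9: · SUBVS
10: · MOVCC

EXEC = [1,4,8]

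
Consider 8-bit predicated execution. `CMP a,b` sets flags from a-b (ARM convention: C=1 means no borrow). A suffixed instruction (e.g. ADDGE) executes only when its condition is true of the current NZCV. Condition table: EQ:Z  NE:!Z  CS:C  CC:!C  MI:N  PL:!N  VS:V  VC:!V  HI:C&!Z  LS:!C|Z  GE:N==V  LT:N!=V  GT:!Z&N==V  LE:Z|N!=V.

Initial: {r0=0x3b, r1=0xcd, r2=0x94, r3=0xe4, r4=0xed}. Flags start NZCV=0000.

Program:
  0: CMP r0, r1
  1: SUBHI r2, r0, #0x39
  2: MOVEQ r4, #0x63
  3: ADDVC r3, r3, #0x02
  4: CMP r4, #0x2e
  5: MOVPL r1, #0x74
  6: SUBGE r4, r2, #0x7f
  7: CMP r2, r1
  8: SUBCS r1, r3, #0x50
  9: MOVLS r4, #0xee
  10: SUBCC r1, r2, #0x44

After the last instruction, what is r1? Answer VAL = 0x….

VAL = 0x50

[0] flags=0000 → (cmp)
[1] flags=0000 HI?F → skip
[2] flags=0000 EQ?F → skip
[3] flags=0000 VC?T → r3=0xe6
[4] flags=1010 → (cmp)
[5] flags=1010 PL?F → skip
[6] flags=1010 GE?F → skip
[7] flags=1000 → (cmp)
[8] flags=1000 CS?F → skip
[9] flags=1000 LS?T → r4=0xee
[10] flags=1000 CC?T → r1=0x50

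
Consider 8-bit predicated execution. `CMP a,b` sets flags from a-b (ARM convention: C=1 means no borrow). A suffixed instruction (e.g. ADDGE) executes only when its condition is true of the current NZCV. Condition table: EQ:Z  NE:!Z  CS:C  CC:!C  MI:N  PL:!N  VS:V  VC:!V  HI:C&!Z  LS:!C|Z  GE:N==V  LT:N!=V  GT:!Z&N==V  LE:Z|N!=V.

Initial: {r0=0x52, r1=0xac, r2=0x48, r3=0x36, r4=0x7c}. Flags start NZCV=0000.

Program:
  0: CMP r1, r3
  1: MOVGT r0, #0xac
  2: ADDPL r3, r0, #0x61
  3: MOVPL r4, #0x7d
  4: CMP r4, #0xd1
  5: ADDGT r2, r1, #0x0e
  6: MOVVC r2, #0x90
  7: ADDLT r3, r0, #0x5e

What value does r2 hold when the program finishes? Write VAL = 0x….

0: ✓ CMP  NZCV=0011
1: · MOVGT
2: ✓ ADDPL  r3←0xb3
3: ✓ MOVPL  r4←0x7d
4: ✓ CMP  NZCV=1001
5: ✓ ADDGT  r2←0xba
6: · MOVVC
7: · ADDLT

VAL = 0xba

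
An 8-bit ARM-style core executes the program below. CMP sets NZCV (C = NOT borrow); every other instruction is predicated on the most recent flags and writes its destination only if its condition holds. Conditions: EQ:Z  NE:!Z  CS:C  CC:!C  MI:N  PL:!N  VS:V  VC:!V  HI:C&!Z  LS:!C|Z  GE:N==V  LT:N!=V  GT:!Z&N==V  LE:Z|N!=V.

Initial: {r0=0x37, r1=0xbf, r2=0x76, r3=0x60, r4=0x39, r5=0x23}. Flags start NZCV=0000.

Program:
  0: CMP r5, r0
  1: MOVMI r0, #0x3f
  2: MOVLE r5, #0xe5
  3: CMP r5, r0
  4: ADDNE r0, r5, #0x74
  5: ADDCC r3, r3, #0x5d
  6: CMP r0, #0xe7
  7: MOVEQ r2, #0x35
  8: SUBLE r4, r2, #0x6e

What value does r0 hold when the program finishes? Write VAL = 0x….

VAL = 0x59

0: ✓ CMP  NZCV=1000
1: ✓ MOVMI  r0←0x3f
2: ✓ MOVLE  r5←0xe5
3: ✓ CMP  NZCV=1010
4: ✓ ADDNE  r0←0x59
5: · ADDCC
6: ✓ CMP  NZCV=0000
7: · MOVEQ
8: · SUBLE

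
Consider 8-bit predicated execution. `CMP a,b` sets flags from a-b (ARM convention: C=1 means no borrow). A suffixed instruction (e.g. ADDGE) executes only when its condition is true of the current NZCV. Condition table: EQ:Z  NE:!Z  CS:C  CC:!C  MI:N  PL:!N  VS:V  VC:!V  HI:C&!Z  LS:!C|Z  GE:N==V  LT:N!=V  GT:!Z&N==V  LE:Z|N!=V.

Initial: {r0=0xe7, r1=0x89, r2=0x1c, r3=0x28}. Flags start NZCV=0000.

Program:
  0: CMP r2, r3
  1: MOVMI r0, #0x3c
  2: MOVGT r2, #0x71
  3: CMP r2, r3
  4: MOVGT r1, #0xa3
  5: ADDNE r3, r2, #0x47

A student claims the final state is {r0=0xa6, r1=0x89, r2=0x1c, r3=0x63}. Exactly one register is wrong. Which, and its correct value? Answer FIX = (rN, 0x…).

FIX = (r0, 0x3c)

0: ✓ CMP  NZCV=1000
1: ✓ MOVMI  r0←0x3c
2: · MOVGT
3: ✓ CMP  NZCV=1000
4: · MOVGT
5: ✓ ADDNE  r3←0x63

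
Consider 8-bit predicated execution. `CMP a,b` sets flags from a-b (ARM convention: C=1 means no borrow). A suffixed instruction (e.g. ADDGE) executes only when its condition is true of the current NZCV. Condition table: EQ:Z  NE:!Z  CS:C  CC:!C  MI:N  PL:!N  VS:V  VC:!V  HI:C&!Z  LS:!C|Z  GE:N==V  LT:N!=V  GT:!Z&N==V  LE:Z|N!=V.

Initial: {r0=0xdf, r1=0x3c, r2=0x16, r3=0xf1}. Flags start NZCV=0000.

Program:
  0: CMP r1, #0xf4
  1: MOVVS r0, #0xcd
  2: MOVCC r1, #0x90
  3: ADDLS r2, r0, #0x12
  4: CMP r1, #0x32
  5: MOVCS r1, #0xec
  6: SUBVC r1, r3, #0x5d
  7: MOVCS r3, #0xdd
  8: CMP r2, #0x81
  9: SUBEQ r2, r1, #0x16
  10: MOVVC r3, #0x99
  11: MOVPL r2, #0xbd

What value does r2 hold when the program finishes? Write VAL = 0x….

0: ✓ CMP  NZCV=0000
1: · MOVVS
2: ✓ MOVCC  r1←0x90
3: ✓ ADDLS  r2←0xf1
4: ✓ CMP  NZCV=0011
5: ✓ MOVCS  r1←0xec
6: · SUBVC
7: ✓ MOVCS  r3←0xdd
8: ✓ CMP  NZCV=0010
9: · SUBEQ
10: ✓ MOVVC  r3←0x99
11: ✓ MOVPL  r2←0xbd

VAL = 0xbd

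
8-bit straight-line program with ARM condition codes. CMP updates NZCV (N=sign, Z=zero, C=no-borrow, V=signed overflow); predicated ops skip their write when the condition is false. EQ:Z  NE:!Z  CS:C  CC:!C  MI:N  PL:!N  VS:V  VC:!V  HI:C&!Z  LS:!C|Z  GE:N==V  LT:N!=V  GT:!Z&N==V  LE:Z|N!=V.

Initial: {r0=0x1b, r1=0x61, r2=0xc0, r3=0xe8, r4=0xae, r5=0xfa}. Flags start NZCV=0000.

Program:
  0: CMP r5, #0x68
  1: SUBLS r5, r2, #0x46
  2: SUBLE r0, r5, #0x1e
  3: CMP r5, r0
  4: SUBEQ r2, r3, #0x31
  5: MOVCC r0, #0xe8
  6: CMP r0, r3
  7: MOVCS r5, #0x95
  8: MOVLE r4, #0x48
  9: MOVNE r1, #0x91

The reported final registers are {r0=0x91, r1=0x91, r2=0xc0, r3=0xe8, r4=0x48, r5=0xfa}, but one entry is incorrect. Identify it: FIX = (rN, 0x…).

FIX = (r0, 0xdc)

0: ✓ CMP  NZCV=1010
1: · SUBLS
2: ✓ SUBLE  r0←0xdc
3: ✓ CMP  NZCV=0010
4: · SUBEQ
5: · MOVCC
6: ✓ CMP  NZCV=1000
7: · MOVCS
8: ✓ MOVLE  r4←0x48
9: ✓ MOVNE  r1←0x91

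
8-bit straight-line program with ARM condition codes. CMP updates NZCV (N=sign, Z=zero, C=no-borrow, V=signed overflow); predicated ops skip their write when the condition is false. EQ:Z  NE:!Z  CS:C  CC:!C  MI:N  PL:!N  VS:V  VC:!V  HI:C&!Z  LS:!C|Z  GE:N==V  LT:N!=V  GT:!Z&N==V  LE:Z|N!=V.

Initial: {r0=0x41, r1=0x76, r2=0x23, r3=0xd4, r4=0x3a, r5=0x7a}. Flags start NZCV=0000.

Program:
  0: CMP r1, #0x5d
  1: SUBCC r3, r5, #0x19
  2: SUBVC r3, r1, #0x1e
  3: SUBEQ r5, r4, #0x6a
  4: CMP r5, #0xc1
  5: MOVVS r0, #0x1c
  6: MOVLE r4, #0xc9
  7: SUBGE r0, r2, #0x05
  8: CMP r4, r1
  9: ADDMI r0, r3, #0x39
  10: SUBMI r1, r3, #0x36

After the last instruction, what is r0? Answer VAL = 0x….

0: ✓ CMP  NZCV=0010
1: · SUBCC
2: ✓ SUBVC  r3←0x58
3: · SUBEQ
4: ✓ CMP  NZCV=1001
5: ✓ MOVVS  r0←0x1c
6: · MOVLE
7: ✓ SUBGE  r0←0x1e
8: ✓ CMP  NZCV=1000
9: ✓ ADDMI  r0←0x91
10: ✓ SUBMI  r1←0x22

VAL = 0x91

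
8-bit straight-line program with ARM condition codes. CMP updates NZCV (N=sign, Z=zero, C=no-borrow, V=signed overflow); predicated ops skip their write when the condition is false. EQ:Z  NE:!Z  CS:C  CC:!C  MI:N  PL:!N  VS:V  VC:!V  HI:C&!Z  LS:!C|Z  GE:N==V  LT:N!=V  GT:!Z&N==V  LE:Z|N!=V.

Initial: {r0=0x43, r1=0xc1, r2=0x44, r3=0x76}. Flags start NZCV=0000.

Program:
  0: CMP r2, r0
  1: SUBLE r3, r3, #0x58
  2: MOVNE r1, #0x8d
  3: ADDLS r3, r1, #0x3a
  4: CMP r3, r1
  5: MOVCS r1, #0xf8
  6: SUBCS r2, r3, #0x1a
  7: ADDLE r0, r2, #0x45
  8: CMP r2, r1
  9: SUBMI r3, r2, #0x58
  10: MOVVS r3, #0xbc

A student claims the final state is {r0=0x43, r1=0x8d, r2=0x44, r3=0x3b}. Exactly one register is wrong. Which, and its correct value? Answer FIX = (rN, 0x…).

FIX = (r3, 0xbc)

0: ✓ CMP  NZCV=0010
1: · SUBLE
2: ✓ MOVNE  r1←0x8d
3: · ADDLS
4: ✓ CMP  NZCV=1001
5: · MOVCS
6: · SUBCS
7: · ADDLE
8: ✓ CMP  NZCV=1001
9: ✓ SUBMI  r3←0xec
10: ✓ MOVVS  r3←0xbc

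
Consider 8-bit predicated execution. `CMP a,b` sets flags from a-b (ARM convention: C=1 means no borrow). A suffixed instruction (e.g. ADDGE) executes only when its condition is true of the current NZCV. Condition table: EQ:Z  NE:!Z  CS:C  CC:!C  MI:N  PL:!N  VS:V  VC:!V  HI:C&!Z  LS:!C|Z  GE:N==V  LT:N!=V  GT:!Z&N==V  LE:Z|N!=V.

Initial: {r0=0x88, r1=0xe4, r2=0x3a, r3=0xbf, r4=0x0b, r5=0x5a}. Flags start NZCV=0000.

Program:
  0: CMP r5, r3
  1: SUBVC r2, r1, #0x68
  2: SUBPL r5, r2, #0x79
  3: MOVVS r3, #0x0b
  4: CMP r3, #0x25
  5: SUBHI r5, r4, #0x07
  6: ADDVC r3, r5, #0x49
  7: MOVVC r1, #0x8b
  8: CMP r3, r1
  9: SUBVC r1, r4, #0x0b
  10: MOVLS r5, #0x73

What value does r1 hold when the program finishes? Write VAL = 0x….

0: ✓ CMP  NZCV=1001
1: · SUBVC
2: · SUBPL
3: ✓ MOVVS  r3←0x0b
4: ✓ CMP  NZCV=1000
5: · SUBHI
6: ✓ ADDVC  r3←0xa3
7: ✓ MOVVC  r1←0x8b
8: ✓ CMP  NZCV=0010
9: ✓ SUBVC  r1←0x00
10: · MOVLS

VAL = 0x00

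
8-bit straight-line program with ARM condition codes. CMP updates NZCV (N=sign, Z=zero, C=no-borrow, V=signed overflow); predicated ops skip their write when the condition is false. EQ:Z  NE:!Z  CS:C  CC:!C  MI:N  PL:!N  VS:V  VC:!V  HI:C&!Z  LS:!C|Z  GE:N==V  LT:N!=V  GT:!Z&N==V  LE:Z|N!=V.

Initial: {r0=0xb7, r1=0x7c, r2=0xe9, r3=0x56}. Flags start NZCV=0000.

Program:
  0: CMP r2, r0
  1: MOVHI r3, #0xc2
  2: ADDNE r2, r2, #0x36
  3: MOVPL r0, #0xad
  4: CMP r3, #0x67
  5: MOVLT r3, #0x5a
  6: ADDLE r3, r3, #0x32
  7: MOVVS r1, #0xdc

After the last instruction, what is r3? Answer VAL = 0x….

[0] flags=0010 → (cmp)
[1] flags=0010 HI?T → r3=0xc2
[2] flags=0010 NE?T → r2=0x1f
[3] flags=0010 PL?T → r0=0xad
[4] flags=0011 → (cmp)
[5] flags=0011 LT?T → r3=0x5a
[6] flags=0011 LE?T → r3=0x8c
[7] flags=0011 VS?T → r1=0xdc

VAL = 0x8c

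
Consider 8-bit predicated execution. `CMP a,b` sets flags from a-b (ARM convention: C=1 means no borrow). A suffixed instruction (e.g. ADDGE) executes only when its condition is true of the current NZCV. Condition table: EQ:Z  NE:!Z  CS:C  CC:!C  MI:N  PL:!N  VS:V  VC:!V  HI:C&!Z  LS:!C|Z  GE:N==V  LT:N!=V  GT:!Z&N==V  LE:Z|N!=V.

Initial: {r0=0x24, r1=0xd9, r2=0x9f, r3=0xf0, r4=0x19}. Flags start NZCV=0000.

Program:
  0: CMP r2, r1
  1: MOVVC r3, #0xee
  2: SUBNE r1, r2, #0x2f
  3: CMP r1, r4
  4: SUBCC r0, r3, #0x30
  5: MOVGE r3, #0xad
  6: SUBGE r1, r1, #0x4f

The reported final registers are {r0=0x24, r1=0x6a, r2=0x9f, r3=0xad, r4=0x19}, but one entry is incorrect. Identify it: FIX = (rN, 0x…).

[0] flags=1000 → (cmp)
[1] flags=1000 VC?T → r3=0xee
[2] flags=1000 NE?T → r1=0x70
[3] flags=0010 → (cmp)
[4] flags=0010 CC?F → skip
[5] flags=0010 GE?T → r3=0xad
[6] flags=0010 GE?T → r1=0x21

FIX = (r1, 0x21)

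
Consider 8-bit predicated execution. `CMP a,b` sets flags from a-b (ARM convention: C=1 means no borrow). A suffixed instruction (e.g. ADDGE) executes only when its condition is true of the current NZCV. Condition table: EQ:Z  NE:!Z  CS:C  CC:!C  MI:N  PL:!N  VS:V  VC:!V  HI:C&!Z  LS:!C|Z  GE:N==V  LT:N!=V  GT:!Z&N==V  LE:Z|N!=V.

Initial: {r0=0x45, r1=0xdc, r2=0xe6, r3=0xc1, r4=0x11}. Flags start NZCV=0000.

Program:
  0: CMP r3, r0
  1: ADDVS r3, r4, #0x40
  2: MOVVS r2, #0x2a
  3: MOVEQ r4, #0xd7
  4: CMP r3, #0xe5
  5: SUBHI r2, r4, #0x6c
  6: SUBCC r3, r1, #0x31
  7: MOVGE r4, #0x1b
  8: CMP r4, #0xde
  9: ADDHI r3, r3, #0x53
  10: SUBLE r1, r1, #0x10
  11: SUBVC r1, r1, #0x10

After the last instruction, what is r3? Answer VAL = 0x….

[0] flags=0011 → (cmp)
[1] flags=0011 VS?T → r3=0x51
[2] flags=0011 VS?T → r2=0x2a
[3] flags=0011 EQ?F → skip
[4] flags=0000 → (cmp)
[5] flags=0000 HI?F → skip
[6] flags=0000 CC?T → r3=0xab
[7] flags=0000 GE?T → r4=0x1b
[8] flags=0000 → (cmp)
[9] flags=0000 HI?F → skip
[10] flags=0000 LE?F → skip
[11] flags=0000 VC?T → r1=0xcc

VAL = 0xab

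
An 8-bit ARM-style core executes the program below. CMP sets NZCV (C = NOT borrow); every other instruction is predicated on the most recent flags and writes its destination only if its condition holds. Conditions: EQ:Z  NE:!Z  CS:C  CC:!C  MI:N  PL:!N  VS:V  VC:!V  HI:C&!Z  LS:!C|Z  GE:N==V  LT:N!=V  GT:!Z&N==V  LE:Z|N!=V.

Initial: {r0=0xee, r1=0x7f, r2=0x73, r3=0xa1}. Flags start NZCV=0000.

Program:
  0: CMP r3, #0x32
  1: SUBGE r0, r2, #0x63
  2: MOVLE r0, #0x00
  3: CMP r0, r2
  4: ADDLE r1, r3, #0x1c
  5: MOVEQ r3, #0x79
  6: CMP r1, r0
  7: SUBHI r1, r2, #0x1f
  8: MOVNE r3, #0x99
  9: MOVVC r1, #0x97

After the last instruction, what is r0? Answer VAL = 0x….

VAL = 0x00

0: ✓ CMP  NZCV=0011
1: · SUBGE
2: ✓ MOVLE  r0←0x00
3: ✓ CMP  NZCV=1000
4: ✓ ADDLE  r1←0xbd
5: · MOVEQ
6: ✓ CMP  NZCV=1010
7: ✓ SUBHI  r1←0x54
8: ✓ MOVNE  r3←0x99
9: ✓ MOVVC  r1←0x97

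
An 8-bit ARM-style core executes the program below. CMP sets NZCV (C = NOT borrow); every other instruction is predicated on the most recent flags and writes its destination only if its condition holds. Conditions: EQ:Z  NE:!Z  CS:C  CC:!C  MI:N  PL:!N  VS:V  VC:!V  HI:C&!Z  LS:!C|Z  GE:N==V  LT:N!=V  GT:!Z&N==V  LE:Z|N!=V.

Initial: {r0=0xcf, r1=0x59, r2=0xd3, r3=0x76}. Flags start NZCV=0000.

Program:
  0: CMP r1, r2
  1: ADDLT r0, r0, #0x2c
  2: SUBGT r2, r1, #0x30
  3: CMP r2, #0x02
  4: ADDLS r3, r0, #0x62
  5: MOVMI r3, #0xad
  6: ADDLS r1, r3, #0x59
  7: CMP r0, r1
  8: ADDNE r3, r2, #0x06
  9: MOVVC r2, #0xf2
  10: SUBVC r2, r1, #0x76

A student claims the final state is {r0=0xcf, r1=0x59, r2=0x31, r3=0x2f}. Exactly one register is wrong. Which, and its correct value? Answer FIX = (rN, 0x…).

FIX = (r2, 0x29)

[0] flags=1001 → (cmp)
[1] flags=1001 LT?F → skip
[2] flags=1001 GT?T → r2=0x29
[3] flags=0010 → (cmp)
[4] flags=0010 LS?F → skip
[5] flags=0010 MI?F → skip
[6] flags=0010 LS?F → skip
[7] flags=0011 → (cmp)
[8] flags=0011 NE?T → r3=0x2f
[9] flags=0011 VC?F → skip
[10] flags=0011 VC?F → skip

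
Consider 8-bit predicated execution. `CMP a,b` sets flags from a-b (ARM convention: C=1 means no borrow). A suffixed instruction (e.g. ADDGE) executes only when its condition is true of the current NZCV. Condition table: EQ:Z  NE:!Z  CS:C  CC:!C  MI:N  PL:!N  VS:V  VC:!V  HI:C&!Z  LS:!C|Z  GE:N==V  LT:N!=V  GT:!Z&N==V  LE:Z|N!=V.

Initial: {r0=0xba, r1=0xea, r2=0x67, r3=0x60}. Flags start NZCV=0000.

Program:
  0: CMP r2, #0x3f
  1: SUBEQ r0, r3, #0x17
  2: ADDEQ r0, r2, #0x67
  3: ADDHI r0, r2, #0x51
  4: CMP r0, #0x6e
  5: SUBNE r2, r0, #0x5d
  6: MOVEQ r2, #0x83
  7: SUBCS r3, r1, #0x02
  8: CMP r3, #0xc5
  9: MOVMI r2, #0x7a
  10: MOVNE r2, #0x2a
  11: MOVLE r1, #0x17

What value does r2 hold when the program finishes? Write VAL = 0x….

VAL = 0x2a

0: ✓ CMP  NZCV=0010
1: · SUBEQ
2: · ADDEQ
3: ✓ ADDHI  r0←0xb8
4: ✓ CMP  NZCV=0011
5: ✓ SUBNE  r2←0x5b
6: · MOVEQ
7: ✓ SUBCS  r3←0xe8
8: ✓ CMP  NZCV=0010
9: · MOVMI
10: ✓ MOVNE  r2←0x2a
11: · MOVLE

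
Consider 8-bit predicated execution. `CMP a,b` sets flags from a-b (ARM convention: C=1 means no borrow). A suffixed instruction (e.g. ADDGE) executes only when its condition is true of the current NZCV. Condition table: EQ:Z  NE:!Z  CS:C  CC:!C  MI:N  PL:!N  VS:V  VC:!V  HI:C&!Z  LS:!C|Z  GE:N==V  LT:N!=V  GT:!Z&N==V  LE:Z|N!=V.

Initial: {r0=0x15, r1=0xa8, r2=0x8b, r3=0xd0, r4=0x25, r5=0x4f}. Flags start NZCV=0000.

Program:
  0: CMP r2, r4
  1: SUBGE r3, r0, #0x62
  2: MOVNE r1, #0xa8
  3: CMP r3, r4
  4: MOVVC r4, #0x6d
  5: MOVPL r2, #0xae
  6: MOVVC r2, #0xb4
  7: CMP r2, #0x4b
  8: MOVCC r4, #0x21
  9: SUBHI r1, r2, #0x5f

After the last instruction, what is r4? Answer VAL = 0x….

VAL = 0x6d

[0] flags=0011 → (cmp)
[1] flags=0011 GE?F → skip
[2] flags=0011 NE?T → r1=0xa8
[3] flags=1010 → (cmp)
[4] flags=1010 VC?T → r4=0x6d
[5] flags=1010 PL?F → skip
[6] flags=1010 VC?T → r2=0xb4
[7] flags=0011 → (cmp)
[8] flags=0011 CC?F → skip
[9] flags=0011 HI?T → r1=0x55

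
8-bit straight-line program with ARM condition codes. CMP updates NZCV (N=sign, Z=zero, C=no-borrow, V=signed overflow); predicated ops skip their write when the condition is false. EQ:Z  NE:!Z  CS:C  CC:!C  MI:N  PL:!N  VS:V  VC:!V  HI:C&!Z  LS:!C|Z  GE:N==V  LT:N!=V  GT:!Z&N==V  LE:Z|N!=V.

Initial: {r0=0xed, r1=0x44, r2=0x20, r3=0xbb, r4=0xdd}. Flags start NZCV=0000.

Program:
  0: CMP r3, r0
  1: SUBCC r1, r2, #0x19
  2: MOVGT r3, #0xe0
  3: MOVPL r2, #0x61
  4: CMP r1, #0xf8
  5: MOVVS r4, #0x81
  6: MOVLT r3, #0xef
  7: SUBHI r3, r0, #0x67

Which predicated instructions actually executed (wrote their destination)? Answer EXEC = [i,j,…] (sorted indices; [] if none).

EXEC = [1]

0: ✓ CMP  NZCV=1000
1: ✓ SUBCC  r1←0x07
2: · MOVGT
3: · MOVPL
4: ✓ CMP  NZCV=0000
5: · MOVVS
6: · MOVLT
7: · SUBHI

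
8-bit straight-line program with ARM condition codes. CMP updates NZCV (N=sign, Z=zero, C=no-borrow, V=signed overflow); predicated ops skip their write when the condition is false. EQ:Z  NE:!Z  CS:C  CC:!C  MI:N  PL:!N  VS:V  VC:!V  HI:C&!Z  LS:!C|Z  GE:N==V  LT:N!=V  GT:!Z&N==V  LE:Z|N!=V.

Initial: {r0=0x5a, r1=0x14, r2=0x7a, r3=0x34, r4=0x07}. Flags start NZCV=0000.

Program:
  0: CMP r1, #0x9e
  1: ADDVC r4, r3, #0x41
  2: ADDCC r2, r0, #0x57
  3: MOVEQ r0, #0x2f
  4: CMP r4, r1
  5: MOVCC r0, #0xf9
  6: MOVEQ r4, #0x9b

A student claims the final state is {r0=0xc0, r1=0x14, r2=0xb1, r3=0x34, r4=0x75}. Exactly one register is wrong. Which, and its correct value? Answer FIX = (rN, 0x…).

[0] flags=0000 → (cmp)
[1] flags=0000 VC?T → r4=0x75
[2] flags=0000 CC?T → r2=0xb1
[3] flags=0000 EQ?F → skip
[4] flags=0010 → (cmp)
[5] flags=0010 CC?F → skip
[6] flags=0010 EQ?F → skip

FIX = (r0, 0x5a)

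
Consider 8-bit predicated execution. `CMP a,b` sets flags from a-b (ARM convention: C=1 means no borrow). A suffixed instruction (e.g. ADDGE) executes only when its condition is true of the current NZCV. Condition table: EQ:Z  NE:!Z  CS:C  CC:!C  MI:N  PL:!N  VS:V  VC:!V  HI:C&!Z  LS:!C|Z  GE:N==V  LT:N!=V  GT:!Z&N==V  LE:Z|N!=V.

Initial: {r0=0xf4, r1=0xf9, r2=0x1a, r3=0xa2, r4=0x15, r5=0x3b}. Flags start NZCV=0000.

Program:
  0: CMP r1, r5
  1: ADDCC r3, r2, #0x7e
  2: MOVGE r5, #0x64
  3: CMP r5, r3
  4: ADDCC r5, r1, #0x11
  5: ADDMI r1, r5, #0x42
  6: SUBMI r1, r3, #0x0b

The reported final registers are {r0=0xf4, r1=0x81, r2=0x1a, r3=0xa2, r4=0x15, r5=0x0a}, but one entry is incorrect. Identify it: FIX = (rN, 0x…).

0: ✓ CMP  NZCV=1010
1: · ADDCC
2: · MOVGE
3: ✓ CMP  NZCV=1001
4: ✓ ADDCC  r5←0x0a
5: ✓ ADDMI  r1←0x4c
6: ✓ SUBMI  r1←0x97

FIX = (r1, 0x97)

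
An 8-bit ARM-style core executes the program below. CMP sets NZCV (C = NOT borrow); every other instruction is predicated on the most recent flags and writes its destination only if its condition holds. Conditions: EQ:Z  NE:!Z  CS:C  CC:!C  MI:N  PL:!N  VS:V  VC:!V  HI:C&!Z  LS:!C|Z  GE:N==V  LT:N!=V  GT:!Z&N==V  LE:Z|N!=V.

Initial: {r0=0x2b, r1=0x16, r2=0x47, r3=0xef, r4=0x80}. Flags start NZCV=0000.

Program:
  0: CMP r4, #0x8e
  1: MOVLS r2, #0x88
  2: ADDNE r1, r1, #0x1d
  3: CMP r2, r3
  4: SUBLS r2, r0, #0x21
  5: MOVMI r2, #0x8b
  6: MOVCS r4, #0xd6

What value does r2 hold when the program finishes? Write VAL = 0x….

VAL = 0x8b

[0] flags=1000 → (cmp)
[1] flags=1000 LS?T → r2=0x88
[2] flags=1000 NE?T → r1=0x33
[3] flags=1000 → (cmp)
[4] flags=1000 LS?T → r2=0x0a
[5] flags=1000 MI?T → r2=0x8b
[6] flags=1000 CS?F → skip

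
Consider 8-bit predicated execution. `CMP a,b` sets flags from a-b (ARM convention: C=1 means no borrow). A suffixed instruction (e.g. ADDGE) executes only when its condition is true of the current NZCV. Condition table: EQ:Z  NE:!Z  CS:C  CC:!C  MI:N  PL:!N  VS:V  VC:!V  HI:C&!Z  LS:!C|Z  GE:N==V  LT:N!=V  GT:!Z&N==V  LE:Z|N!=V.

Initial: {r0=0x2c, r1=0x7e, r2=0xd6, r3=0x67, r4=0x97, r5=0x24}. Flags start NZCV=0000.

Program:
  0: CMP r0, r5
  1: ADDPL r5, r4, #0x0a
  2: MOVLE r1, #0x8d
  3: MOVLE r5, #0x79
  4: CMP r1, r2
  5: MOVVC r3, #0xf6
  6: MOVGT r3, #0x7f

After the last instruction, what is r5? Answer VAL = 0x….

VAL = 0xa1

[0] flags=0010 → (cmp)
[1] flags=0010 PL?T → r5=0xa1
[2] flags=0010 LE?F → skip
[3] flags=0010 LE?F → skip
[4] flags=1001 → (cmp)
[5] flags=1001 VC?F → skip
[6] flags=1001 GT?T → r3=0x7f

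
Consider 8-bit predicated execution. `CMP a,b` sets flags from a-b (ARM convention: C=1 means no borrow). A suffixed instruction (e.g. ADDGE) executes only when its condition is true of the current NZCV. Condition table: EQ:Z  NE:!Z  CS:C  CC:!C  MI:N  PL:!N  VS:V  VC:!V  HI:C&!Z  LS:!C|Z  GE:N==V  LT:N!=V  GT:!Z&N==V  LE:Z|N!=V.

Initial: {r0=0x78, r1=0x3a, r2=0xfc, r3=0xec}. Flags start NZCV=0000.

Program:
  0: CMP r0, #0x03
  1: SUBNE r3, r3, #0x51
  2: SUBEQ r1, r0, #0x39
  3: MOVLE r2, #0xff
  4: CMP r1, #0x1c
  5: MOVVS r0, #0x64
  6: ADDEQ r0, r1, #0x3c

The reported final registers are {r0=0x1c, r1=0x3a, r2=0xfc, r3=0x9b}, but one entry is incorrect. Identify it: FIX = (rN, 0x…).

FIX = (r0, 0x78)

0: ✓ CMP  NZCV=0010
1: ✓ SUBNE  r3←0x9b
2: · SUBEQ
3: · MOVLE
4: ✓ CMP  NZCV=0010
5: · MOVVS
6: · ADDEQ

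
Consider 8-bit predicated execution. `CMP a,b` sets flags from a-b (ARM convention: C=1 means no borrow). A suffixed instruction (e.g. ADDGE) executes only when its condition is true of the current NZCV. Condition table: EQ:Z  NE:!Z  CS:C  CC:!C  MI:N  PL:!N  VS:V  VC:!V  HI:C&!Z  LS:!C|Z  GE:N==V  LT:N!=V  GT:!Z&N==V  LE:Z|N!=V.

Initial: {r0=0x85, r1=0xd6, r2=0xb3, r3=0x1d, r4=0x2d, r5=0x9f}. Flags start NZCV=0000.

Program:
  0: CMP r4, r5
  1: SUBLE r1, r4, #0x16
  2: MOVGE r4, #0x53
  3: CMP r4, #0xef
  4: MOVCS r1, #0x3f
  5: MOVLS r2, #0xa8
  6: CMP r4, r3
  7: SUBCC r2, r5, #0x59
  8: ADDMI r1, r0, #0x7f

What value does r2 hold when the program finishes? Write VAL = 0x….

[0] flags=1001 → (cmp)
[1] flags=1001 LE?F → skip
[2] flags=1001 GE?T → r4=0x53
[3] flags=0000 → (cmp)
[4] flags=0000 CS?F → skip
[5] flags=0000 LS?T → r2=0xa8
[6] flags=0010 → (cmp)
[7] flags=0010 CC?F → skip
[8] flags=0010 MI?F → skip

VAL = 0xa8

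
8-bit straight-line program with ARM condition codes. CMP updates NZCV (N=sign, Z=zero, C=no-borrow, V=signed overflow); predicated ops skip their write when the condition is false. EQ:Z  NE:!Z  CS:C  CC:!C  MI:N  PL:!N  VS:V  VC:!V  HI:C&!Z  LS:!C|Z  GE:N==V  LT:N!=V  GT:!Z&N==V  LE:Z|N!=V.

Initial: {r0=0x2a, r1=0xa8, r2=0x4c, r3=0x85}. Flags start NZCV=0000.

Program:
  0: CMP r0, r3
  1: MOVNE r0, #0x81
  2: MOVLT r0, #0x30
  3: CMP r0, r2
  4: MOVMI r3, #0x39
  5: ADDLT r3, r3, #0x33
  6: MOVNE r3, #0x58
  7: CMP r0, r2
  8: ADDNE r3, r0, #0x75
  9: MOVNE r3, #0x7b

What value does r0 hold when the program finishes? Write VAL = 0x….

0: ✓ CMP  NZCV=1001
1: ✓ MOVNE  r0←0x81
2: · MOVLT
3: ✓ CMP  NZCV=0011
4: · MOVMI
5: ✓ ADDLT  r3←0xb8
6: ✓ MOVNE  r3←0x58
7: ✓ CMP  NZCV=0011
8: ✓ ADDNE  r3←0xf6
9: ✓ MOVNE  r3←0x7b

VAL = 0x81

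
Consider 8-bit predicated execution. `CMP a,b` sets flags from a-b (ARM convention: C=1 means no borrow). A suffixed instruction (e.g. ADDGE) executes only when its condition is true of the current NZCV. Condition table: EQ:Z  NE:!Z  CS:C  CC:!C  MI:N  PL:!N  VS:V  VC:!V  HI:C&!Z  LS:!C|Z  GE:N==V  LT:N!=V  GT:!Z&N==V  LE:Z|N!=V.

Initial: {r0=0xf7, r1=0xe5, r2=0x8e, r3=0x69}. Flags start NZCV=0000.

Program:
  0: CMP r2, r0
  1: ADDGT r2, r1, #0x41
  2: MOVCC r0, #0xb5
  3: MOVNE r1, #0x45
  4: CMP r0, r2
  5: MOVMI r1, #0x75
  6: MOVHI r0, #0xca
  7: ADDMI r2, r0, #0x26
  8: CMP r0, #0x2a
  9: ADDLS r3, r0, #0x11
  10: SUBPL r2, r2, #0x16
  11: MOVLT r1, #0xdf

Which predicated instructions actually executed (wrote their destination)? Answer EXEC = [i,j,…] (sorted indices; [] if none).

EXEC = [2,3,6,11]

[0] flags=1000 → (cmp)
[1] flags=1000 GT?F → skip
[2] flags=1000 CC?T → r0=0xb5
[3] flags=1000 NE?T → r1=0x45
[4] flags=0010 → (cmp)
[5] flags=0010 MI?F → skip
[6] flags=0010 HI?T → r0=0xca
[7] flags=0010 MI?F → skip
[8] flags=1010 → (cmp)
[9] flags=1010 LS?F → skip
[10] flags=1010 PL?F → skip
[11] flags=1010 LT?T → r1=0xdf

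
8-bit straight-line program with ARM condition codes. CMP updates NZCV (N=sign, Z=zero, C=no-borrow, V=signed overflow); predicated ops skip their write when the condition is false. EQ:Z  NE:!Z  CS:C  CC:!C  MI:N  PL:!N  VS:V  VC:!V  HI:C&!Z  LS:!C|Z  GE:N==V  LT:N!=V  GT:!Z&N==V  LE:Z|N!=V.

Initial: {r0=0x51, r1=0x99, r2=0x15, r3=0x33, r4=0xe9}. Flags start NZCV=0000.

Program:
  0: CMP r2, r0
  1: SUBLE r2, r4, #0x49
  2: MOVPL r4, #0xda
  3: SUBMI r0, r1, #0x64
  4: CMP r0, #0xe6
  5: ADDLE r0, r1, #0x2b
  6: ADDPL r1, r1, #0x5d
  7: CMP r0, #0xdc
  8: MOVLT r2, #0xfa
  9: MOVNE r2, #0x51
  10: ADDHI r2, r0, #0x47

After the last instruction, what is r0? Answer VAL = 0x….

VAL = 0x35

[0] flags=1000 → (cmp)
[1] flags=1000 LE?T → r2=0xa0
[2] flags=1000 PL?F → skip
[3] flags=1000 MI?T → r0=0x35
[4] flags=0000 → (cmp)
[5] flags=0000 LE?F → skip
[6] flags=0000 PL?T → r1=0xf6
[7] flags=0000 → (cmp)
[8] flags=0000 LT?F → skip
[9] flags=0000 NE?T → r2=0x51
[10] flags=0000 HI?F → skip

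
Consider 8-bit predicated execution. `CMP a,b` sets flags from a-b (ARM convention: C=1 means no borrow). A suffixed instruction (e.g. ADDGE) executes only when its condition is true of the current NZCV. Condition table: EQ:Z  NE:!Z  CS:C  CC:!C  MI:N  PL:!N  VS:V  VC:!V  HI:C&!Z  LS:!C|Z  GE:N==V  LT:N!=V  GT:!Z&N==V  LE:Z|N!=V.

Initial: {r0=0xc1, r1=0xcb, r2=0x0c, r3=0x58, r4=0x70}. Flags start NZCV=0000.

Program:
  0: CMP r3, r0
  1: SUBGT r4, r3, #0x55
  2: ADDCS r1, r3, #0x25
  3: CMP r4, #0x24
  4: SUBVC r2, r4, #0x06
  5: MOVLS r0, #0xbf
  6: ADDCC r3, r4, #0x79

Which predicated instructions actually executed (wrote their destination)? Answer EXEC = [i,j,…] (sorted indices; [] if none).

[0] flags=1001 → (cmp)
[1] flags=1001 GT?T → r4=0x03
[2] flags=1001 CS?F → skip
[3] flags=1000 → (cmp)
[4] flags=1000 VC?T → r2=0xfd
[5] flags=1000 LS?T → r0=0xbf
[6] flags=1000 CC?T → r3=0x7c

EXEC = [1,4,5,6]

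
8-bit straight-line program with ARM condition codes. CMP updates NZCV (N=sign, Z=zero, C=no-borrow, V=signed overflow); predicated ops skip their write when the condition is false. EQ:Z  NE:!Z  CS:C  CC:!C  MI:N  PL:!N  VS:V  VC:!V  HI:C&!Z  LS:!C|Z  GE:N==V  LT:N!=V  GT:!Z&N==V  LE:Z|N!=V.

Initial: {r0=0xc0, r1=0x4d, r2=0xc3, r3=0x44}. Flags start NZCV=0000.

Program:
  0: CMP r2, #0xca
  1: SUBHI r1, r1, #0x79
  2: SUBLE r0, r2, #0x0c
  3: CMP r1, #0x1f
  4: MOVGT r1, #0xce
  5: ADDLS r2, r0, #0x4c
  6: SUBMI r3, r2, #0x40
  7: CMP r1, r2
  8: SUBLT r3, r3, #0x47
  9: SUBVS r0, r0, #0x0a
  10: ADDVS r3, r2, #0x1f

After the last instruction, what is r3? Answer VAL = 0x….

VAL = 0x44

[0] flags=1000 → (cmp)
[1] flags=1000 HI?F → skip
[2] flags=1000 LE?T → r0=0xb7
[3] flags=0010 → (cmp)
[4] flags=0010 GT?T → r1=0xce
[5] flags=0010 LS?F → skip
[6] flags=0010 MI?F → skip
[7] flags=0010 → (cmp)
[8] flags=0010 LT?F → skip
[9] flags=0010 VS?F → skip
[10] flags=0010 VS?F → skip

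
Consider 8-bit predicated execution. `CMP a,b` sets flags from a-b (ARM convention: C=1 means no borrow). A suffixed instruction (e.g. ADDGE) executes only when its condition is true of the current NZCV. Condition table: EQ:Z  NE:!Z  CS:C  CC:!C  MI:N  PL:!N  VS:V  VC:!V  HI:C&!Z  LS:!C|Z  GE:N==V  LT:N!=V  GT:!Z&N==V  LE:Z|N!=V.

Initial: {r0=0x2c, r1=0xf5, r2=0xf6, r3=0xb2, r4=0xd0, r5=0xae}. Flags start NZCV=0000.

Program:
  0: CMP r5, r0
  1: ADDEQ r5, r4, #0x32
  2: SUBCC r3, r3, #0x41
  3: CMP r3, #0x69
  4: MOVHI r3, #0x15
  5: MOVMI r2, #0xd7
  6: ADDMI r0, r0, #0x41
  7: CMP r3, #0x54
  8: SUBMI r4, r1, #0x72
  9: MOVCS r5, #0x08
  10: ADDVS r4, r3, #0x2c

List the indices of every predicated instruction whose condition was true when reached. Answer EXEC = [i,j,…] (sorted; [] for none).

EXEC = [4,8]

0: ✓ CMP  NZCV=1010
1: · ADDEQ
2: · SUBCC
3: ✓ CMP  NZCV=0011
4: ✓ MOVHI  r3←0x15
5: · MOVMI
6: · ADDMI
7: ✓ CMP  NZCV=1000
8: ✓ SUBMI  r4←0x83
9: · MOVCS
10: · ADDVS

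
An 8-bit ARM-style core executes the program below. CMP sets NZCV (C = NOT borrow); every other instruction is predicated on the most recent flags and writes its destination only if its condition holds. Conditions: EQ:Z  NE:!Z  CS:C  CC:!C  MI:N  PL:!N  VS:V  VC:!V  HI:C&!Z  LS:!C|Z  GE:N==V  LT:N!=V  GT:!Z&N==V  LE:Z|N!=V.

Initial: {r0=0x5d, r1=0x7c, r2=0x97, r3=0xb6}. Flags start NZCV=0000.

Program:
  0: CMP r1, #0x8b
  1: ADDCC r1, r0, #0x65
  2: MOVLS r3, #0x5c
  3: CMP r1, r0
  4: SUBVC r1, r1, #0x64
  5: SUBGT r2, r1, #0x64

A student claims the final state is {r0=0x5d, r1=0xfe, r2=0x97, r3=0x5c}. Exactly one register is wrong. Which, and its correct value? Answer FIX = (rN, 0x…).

0: ✓ CMP  NZCV=1001
1: ✓ ADDCC  r1←0xc2
2: ✓ MOVLS  r3←0x5c
3: ✓ CMP  NZCV=0011
4: · SUBVC
5: · SUBGT

FIX = (r1, 0xc2)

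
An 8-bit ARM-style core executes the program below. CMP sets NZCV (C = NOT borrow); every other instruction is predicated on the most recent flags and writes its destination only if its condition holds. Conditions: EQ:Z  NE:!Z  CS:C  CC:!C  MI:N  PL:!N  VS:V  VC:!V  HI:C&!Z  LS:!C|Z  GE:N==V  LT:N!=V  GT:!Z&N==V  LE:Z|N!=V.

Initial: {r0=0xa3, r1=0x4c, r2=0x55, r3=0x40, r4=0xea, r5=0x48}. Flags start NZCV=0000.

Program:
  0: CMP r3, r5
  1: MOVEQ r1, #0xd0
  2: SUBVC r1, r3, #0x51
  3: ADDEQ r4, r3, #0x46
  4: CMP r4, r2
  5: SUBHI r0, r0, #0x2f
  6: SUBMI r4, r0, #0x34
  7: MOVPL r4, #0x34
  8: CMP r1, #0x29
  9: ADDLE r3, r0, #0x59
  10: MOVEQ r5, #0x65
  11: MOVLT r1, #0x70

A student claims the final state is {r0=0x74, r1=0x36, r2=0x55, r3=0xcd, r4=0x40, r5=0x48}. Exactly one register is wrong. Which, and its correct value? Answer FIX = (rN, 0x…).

0: ✓ CMP  NZCV=1000
1: · MOVEQ
2: ✓ SUBVC  r1←0xef
3: · ADDEQ
4: ✓ CMP  NZCV=1010
5: ✓ SUBHI  r0←0x74
6: ✓ SUBMI  r4←0x40
7: · MOVPL
8: ✓ CMP  NZCV=1010
9: ✓ ADDLE  r3←0xcd
10: · MOVEQ
11: ✓ MOVLT  r1←0x70

FIX = (r1, 0x70)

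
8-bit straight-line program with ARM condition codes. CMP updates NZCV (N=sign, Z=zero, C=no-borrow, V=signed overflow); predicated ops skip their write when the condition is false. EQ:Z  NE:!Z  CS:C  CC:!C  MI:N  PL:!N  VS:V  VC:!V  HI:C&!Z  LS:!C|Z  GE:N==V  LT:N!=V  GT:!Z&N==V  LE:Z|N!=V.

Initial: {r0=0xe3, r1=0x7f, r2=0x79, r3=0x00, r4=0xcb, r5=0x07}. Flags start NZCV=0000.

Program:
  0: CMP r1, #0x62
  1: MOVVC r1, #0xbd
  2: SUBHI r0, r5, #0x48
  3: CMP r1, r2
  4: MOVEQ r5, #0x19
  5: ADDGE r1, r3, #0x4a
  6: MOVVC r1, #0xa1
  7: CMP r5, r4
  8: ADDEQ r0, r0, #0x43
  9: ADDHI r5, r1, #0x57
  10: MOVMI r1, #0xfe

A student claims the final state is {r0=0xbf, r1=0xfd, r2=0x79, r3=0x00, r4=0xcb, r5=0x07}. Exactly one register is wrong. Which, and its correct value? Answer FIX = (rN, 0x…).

0: ✓ CMP  NZCV=0010
1: ✓ MOVVC  r1←0xbd
2: ✓ SUBHI  r0←0xbf
3: ✓ CMP  NZCV=0011
4: · MOVEQ
5: · ADDGE
6: · MOVVC
7: ✓ CMP  NZCV=0000
8: · ADDEQ
9: · ADDHI
10: · MOVMI

FIX = (r1, 0xbd)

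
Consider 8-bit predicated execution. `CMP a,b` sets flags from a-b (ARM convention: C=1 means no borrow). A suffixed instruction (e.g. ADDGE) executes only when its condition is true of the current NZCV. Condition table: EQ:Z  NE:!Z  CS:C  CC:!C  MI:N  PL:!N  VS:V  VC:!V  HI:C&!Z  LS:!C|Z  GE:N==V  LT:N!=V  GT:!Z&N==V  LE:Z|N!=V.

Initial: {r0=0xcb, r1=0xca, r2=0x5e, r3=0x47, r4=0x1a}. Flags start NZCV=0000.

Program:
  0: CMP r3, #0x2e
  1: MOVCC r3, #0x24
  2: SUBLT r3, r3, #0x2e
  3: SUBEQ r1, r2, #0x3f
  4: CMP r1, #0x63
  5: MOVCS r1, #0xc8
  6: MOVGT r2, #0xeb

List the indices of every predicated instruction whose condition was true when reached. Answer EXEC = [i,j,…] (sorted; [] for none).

EXEC = [5]

0: ✓ CMP  NZCV=0010
1: · MOVCC
2: · SUBLT
3: · SUBEQ
4: ✓ CMP  NZCV=0011
5: ✓ MOVCS  r1←0xc8
6: · MOVGT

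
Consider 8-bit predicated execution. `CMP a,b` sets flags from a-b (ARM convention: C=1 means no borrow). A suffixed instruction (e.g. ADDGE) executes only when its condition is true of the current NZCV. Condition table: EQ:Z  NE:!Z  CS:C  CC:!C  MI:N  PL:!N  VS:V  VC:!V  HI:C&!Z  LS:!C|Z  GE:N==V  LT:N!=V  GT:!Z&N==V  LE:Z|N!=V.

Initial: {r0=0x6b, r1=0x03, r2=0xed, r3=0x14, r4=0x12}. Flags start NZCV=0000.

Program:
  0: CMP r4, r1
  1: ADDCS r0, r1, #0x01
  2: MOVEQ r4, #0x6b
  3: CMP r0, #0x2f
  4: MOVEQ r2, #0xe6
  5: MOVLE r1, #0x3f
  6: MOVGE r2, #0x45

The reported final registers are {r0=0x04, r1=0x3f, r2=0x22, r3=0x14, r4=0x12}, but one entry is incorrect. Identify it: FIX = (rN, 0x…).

FIX = (r2, 0xed)

[0] flags=0010 → (cmp)
[1] flags=0010 CS?T → r0=0x04
[2] flags=0010 EQ?F → skip
[3] flags=1000 → (cmp)
[4] flags=1000 EQ?F → skip
[5] flags=1000 LE?T → r1=0x3f
[6] flags=1000 GE?F → skip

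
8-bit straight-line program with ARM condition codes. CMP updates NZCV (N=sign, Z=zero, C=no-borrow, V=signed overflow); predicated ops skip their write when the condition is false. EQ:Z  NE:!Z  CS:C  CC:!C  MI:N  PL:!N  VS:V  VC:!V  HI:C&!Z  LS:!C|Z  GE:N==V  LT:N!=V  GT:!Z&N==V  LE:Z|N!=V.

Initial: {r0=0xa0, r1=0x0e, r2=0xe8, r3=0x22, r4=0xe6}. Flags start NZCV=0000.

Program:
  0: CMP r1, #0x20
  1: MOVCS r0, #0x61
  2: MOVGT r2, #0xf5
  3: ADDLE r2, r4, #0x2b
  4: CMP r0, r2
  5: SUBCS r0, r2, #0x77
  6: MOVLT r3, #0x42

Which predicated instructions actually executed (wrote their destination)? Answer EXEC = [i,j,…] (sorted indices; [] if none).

EXEC = [3,5,6]

[0] flags=1000 → (cmp)
[1] flags=1000 CS?F → skip
[2] flags=1000 GT?F → skip
[3] flags=1000 LE?T → r2=0x11
[4] flags=1010 → (cmp)
[5] flags=1010 CS?T → r0=0x9a
[6] flags=1010 LT?T → r3=0x42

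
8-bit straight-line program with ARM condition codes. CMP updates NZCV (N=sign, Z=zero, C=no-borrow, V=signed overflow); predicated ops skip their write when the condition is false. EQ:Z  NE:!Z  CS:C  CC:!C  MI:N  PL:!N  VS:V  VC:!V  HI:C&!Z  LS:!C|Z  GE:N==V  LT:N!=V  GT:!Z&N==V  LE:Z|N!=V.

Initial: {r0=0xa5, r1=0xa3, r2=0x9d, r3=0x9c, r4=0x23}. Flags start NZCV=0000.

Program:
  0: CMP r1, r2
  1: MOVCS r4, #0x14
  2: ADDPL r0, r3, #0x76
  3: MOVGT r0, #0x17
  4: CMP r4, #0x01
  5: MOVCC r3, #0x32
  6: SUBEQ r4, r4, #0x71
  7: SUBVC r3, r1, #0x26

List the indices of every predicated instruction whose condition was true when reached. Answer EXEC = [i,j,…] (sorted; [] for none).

EXEC = [1,2,3,7]

[0] flags=0010 → (cmp)
[1] flags=0010 CS?T → r4=0x14
[2] flags=0010 PL?T → r0=0x12
[3] flags=0010 GT?T → r0=0x17
[4] flags=0010 → (cmp)
[5] flags=0010 CC?F → skip
[6] flags=0010 EQ?F → skip
[7] flags=0010 VC?T → r3=0x7d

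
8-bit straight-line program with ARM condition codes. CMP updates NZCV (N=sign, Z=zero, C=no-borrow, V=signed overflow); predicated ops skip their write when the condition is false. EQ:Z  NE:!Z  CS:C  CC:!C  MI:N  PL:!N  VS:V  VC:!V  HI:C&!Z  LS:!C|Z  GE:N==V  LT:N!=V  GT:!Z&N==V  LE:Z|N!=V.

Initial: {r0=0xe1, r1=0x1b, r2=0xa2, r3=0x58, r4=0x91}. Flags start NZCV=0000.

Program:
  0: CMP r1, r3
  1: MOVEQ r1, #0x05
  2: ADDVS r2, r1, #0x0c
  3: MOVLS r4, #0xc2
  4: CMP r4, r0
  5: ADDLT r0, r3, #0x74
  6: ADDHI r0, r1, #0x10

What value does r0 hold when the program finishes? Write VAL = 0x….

0: ✓ CMP  NZCV=1000
1: · MOVEQ
2: · ADDVS
3: ✓ MOVLS  r4←0xc2
4: ✓ CMP  NZCV=1000
5: ✓ ADDLT  r0←0xcc
6: · ADDHI

VAL = 0xcc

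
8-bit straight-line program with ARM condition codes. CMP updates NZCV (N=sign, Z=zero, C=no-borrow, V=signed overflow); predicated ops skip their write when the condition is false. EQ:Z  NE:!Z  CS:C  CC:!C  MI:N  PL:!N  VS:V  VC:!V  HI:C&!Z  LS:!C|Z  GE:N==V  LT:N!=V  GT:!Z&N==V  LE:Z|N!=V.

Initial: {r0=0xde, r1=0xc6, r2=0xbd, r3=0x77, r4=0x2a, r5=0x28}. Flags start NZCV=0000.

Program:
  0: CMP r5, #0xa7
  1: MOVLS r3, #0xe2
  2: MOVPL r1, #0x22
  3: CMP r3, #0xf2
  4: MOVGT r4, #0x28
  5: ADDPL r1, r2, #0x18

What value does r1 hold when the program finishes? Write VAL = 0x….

VAL = 0xc6

0: ✓ CMP  NZCV=1001
1: ✓ MOVLS  r3←0xe2
2: · MOVPL
3: ✓ CMP  NZCV=1000
4: · MOVGT
5: · ADDPL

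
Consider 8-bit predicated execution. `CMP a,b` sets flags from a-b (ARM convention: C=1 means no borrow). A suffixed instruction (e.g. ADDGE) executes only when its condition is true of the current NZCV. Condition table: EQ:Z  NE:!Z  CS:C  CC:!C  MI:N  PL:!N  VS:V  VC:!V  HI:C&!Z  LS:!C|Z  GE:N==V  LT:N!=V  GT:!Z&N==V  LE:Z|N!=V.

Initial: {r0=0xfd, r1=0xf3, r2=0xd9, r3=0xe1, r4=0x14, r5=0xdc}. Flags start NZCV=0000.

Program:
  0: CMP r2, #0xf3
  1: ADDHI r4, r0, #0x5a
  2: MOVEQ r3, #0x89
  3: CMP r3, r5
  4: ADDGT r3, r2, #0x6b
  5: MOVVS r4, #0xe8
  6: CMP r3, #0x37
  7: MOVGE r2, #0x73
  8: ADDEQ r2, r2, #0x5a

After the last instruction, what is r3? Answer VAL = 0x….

VAL = 0x44

[0] flags=1000 → (cmp)
[1] flags=1000 HI?F → skip
[2] flags=1000 EQ?F → skip
[3] flags=0010 → (cmp)
[4] flags=0010 GT?T → r3=0x44
[5] flags=0010 VS?F → skip
[6] flags=0010 → (cmp)
[7] flags=0010 GE?T → r2=0x73
[8] flags=0010 EQ?F → skip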